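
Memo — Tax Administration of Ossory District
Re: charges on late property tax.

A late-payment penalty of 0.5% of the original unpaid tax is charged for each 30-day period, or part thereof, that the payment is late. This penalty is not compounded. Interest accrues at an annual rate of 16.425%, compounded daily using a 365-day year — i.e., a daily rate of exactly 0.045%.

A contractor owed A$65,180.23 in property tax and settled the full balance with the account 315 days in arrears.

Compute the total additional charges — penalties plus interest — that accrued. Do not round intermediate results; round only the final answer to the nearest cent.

Penalty periods: ⌈315/30⌉ = 11; penalty = 11 × 0.5% × A$65,180.23 = A$3,584.91…
Interest: A$65,180.23 × ((1 + 0.00045)^315 − 1) = A$65,180.23 × 0.15225180… = A$9,923.8074…
Penalties + interest = A$3,584.9127… + A$9,923.8074… = A$13,508.72

A$13,508.72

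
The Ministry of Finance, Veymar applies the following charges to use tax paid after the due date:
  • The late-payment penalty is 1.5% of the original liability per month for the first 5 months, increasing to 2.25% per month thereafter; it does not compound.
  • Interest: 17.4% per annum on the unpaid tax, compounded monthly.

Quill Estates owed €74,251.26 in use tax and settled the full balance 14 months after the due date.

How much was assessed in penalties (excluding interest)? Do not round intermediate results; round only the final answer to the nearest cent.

Penalty, months 1–5: 5 × 1.5% × €74,251.26 = €5,568.84…
Penalty, months 6–14: 9 × 2.25% × €74,251.26 = €15,035.88…
Total penalty = €5,568.84… + €15,035.88… = €20,604.72

€20,604.72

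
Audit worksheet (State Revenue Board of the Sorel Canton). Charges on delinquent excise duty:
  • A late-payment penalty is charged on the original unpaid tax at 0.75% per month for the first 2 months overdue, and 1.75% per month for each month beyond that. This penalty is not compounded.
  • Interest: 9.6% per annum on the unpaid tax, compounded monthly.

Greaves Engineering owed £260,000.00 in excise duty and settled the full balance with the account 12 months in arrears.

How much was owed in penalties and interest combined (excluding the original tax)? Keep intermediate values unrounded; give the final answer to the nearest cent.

Penalty, months 1–2: 2 × 0.75% × £260,000.00 = £3,900.00
Penalty, months 3–12: 10 × 1.75% × £260,000.00 = £45,500.00
Interest (9.6%/yr ÷ 12 = 0.8%/month): £260,000.00 × ((1 + 0.008)^12 − 1) = £26,088.0604…
Penalties + interest = £49,400.0000 + £26,088.0604… = £75,488.06

£75,488.06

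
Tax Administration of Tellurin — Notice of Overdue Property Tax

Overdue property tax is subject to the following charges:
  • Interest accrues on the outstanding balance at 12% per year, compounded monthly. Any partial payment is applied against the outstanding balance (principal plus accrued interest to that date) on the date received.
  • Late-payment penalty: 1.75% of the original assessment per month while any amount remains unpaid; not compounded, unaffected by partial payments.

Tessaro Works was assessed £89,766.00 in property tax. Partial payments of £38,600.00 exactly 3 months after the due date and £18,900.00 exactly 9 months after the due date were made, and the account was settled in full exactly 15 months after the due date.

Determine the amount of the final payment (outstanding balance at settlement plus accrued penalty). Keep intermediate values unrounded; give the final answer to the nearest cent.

Monthly rate = 12% ÷ 12 = 1%
Balance at month 3: £89,766.0000 × (1 + 0.01)^3 = £92,485.9996…
After £38,600.00 payment: £92,485.9996… − £38,600.00 = £53,885.9996…
Balance at month 9: £53,885.9996… × (1 + 0.01)^6 = £57,201.0744…
After £18,900.00 payment: £57,201.0744… − £18,900.00 = £38,301.0744…
Balance at month 15: £38,301.0744… × (1 + 0.01)^6 = £40,657.3622…
Penalty: 15 × 1.75% × £89,766.00 = £23,563.58…
Final settlement = outstanding balance + penalty = £40,657.3622… + £23,563.58… = £64,220.94

£64,220.94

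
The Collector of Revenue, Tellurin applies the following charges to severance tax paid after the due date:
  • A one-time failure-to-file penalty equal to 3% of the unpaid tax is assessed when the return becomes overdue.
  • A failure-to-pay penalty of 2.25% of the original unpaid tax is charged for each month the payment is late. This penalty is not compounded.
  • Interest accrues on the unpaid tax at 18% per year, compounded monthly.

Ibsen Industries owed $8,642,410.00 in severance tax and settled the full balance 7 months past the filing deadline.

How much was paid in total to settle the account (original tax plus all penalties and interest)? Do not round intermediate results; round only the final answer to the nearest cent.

Failure-to-file penalty: 3% × $8,642,410.00 = $259,272.30
Failure-to-pay penalty = 2.25% × $8,642,410.00 × 7 mo = $1,361,179.58…
Interest (18%/yr ÷ 12 = 1.5%/month): $8,642,410.00 × ((1 + 0.015)^7 − 1) = $949,324.7737…
Total = $8,642,410.00 + $1,620,451.8750 + $949,324.7737… = $11,212,186.65

$11,212,186.65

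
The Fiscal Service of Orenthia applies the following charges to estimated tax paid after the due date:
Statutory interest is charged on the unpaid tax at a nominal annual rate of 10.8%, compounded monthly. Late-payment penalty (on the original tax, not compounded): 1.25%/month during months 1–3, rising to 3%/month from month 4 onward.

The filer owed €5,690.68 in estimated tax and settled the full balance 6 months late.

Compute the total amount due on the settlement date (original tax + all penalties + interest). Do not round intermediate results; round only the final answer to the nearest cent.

€6,730.54

Penalty, months 1–3: 3 × 1.25% × €5,690.68 = €213.40…
Penalty, months 4–6: 3 × 3% × €5,690.68 = €512.16…
Interest (10.8%/yr ÷ 12 = 0.9%/month): €5,690.68 × ((1 + 0.009)^6 − 1) = €314.2944…
Total = €5,690.68 + €725.5617 + €314.2944… = €6,730.54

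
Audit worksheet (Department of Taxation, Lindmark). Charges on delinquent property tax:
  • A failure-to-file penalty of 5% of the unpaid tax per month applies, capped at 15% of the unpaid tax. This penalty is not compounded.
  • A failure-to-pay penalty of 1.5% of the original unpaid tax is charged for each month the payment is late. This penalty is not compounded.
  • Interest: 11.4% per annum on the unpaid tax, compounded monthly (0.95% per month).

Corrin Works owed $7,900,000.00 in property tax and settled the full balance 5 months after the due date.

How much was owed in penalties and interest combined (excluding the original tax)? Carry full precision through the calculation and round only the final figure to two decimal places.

$2,159,947.80

Failure-to-file: 5 × 5% × $7,900,000.00 = $1,975,000.00, capped at 15% × $7,900,000.00 = $1,185,000.00
Failure-to-pay penalty = 1.5% × $7,900,000.00 × 5 mo = $592,500.00
Interest: $7,900,000.00 × ((1 + 0.0095)^5 − 1) = $7,900,000.00 × 0.0484111… = $382,447.8050…
Penalties + interest = $1,777,500.0000 + $382,447.8050… = $2,159,947.80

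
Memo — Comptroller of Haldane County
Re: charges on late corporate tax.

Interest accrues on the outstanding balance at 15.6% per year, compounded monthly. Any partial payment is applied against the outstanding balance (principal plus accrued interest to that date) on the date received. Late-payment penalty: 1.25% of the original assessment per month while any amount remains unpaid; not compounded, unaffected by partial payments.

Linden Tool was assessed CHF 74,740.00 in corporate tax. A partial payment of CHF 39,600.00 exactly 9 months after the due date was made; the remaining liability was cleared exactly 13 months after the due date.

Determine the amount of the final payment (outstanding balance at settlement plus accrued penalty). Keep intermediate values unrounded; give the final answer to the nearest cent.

Monthly rate = 15.6% ÷ 12 = 1.3%
Balance at month 9: CHF 74,740.0000 × (1 + 0.013)^9 = CHF 83,953.3638…
After CHF 39,600.00 payment: CHF 83,953.3638… − CHF 39,600.00 = CHF 44,353.3638…
Balance at month 13: CHF 44,353.3638… × (1 + 0.013)^4 = CHF 46,705.1040…
Penalty: 13 × 1.25% × CHF 74,740.00 = CHF 12,145.25
Final settlement = outstanding balance + penalty = CHF 46,705.1040… + CHF 12,145.25 = CHF 58,850.35

CHF 58,850.35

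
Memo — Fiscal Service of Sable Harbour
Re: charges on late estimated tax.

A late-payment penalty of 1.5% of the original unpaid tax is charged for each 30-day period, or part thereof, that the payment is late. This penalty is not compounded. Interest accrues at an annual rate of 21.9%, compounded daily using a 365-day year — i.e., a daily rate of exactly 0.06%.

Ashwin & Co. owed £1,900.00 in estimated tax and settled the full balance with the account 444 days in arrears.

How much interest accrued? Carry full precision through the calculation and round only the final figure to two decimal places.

Interest: £1,900.00 × ((1 + 0.0006)^444 − 1) = £1,900.00 × 0.30515279… = £579.7903…

£579.79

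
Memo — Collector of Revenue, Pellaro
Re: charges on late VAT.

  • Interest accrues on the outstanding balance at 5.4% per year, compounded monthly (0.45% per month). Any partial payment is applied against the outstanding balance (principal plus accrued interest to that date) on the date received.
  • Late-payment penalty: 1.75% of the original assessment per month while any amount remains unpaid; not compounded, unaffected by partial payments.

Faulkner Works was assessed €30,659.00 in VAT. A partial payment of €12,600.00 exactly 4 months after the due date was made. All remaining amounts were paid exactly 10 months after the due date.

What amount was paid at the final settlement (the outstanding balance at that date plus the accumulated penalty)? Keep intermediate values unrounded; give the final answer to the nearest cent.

€24,488.21

Balance at month 4: €30,659.0000 × (1 + 0.0045)^4 = €31,214.5983…
After €12,600.00 payment: €31,214.5983… − €12,600.00 = €18,614.5983…
Balance at month 10: €18,614.5983… × (1 + 0.0045)^6 = €19,122.8806…
Penalty: 10 × 1.75% × €30,659.00 = €5,365.33…
Final settlement = outstanding balance + penalty = €19,122.8806… + €5,365.33… = €24,488.21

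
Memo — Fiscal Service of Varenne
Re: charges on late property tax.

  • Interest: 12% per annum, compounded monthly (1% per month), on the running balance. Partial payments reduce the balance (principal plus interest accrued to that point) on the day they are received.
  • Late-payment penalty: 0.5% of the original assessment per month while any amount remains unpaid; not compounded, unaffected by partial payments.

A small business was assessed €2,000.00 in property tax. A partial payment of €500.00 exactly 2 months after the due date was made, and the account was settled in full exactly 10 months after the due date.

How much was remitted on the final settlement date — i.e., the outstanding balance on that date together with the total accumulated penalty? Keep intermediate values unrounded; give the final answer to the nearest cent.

Balance at month 2: €2,000.0000 × (1 + 0.01)^2 = €2,040.2000
After €500.00 payment: €2,040.2000 − €500.00 = €1,540.2000
Balance at month 10: €1,540.2000 × (1 + 0.01)^8 = €1,667.8159…
Penalty: 10 × 0.5% × €2,000.00 = €100.00
Final settlement = outstanding balance + penalty = €1,667.8159… + €100.00 = €1,767.82

€1,767.82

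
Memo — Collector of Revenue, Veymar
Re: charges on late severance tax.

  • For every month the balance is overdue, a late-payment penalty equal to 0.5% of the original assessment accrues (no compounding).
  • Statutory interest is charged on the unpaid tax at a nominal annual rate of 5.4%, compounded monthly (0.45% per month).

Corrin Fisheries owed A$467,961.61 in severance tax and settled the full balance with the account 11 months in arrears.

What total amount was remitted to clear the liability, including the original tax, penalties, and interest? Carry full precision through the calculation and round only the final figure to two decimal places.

Late-payment penalty = 0.5% × A$467,961.61 × 11 mo = A$25,737.89…
Interest: A$467,961.61 × ((1 + 0.0045)^11 − 1) = A$467,961.61 × 0.0506289… = A$23,692.3918…
Total = A$467,961.61 + A$25,737.8886… + A$23,692.3918… = A$517,391.89

A$517,391.89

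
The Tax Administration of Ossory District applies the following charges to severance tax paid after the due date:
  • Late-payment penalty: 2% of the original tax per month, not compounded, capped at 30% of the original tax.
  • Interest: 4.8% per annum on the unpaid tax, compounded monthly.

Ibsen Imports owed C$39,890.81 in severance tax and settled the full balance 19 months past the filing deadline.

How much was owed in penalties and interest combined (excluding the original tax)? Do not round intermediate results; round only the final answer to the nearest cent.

Penalty (uncapped): 19 × 2% × C$39,890.81 = C$15,158.51…; cap = 30% × C$39,890.81 = C$11,967.24… → penalty = C$11,967.24…
Interest (4.8%/yr ÷ 12 = 0.4%/month): C$39,890.81 × ((1 + 0.004)^19 − 1) = C$3,143.3567…
Penalties + interest = C$11,967.2430 + C$3,143.3567… = C$15,110.60

C$15,110.60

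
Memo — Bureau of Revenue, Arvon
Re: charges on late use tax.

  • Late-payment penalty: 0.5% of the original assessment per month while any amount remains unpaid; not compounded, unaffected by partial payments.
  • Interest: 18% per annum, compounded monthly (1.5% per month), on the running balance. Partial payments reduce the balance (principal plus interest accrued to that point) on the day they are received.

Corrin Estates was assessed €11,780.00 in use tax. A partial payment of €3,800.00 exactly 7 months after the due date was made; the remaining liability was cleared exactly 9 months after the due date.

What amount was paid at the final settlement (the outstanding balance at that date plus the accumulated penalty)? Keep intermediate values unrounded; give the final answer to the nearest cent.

€10,084.38

Balance at month 7: €11,780.0000 × (1 + 0.015)^7 = €13,073.9731…
After €3,800.00 payment: €13,073.9731… − €3,800.00 = €9,273.9731…
Balance at month 9: €9,273.9731… × (1 + 0.015)^2 = €9,554.2789…
Penalty: 9 × 0.5% × €11,780.00 = €530.10
Final settlement = outstanding balance + penalty = €9,554.2789… + €530.10 = €10,084.38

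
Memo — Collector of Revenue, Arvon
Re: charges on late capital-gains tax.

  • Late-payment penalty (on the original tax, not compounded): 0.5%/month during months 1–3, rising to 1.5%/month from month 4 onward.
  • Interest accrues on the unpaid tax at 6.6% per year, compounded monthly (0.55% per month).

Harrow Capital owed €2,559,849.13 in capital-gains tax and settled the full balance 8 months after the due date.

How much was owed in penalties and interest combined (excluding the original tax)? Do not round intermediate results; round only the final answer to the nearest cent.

Penalty, months 1–3: 3 × 0.5% × €2,559,849.13 = €38,397.74…
Penalty, months 4–8: 5 × 1.5% × €2,559,849.13 = €191,988.68…
Interest: €2,559,849.13 × ((1 + 0.0055)^8 − 1) = €2,559,849.13 × 0.0448564… = €114,825.5687…
Penalties + interest = €230,386.4217 + €114,825.5687… = €345,211.99

€345,211.99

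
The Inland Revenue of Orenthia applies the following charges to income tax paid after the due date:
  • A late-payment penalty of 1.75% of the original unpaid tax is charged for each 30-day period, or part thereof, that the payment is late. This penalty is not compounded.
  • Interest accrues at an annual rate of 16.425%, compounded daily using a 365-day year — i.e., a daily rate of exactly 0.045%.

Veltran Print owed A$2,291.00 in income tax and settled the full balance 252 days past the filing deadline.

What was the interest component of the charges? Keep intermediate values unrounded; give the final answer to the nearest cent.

A$275.04

Interest: A$2,291.00 × ((1 + 0.00045)^252 − 1) = A$2,291.00 × 0.12005131… = A$275.0375…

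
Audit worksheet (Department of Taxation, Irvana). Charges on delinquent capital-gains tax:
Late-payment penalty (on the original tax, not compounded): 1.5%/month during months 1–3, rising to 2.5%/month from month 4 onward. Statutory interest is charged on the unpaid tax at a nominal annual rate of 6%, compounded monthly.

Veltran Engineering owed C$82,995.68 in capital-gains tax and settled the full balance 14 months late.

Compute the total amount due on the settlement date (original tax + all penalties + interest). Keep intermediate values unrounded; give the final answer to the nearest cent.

Penalty, months 1–3: 3 × 1.5% × C$82,995.68 = C$3,734.81…
Penalty, months 4–14: 11 × 2.5% × C$82,995.68 = C$22,823.81…
Interest (6%/yr ÷ 12 = 0.5%/month): C$82,995.68 × ((1 + 0.005)^14 − 1) = C$6,002.3415…
Total = C$82,995.68 + C$26,558.6176 + C$6,002.3415… = C$115,556.64

C$115,556.64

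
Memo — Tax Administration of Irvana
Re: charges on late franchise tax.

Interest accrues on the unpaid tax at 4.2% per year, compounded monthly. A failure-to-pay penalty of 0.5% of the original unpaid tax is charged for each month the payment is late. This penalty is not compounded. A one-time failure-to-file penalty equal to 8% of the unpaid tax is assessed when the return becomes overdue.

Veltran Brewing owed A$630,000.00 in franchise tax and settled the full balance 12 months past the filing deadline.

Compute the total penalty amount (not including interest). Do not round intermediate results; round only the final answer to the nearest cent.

Failure-to-file penalty: 8% × A$630,000.00 = A$50,400.00
Failure-to-pay penalty: 12 × 0.5% × A$630,000.00 = A$37,800.00
Total penalty = A$50,400.00 + A$37,800.00 = A$88,200.00

A$88,200.00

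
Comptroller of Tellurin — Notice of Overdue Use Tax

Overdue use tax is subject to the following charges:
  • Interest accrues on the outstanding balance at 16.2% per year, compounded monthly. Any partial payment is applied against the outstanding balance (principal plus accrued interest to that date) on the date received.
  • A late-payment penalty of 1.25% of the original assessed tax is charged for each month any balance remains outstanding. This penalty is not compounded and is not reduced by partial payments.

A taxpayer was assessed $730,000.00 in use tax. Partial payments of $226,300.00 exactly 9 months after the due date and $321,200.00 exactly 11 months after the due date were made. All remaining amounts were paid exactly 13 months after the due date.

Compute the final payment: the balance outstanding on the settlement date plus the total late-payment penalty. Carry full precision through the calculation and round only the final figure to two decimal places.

$418,947.93

Monthly rate = 16.2% ÷ 12 = 1.35%
Balance at month 9: $730,000.0000 × (1 + 0.0135)^9 = $823,638.4969…
After $226,300.00 payment: $823,638.4969… − $226,300.00 = $597,338.4969…
Balance at month 11: $597,338.4969… × (1 + 0.0135)^2 = $613,575.5013…
After $321,200.00 payment: $613,575.5013… − $321,200.00 = $292,375.5013…
Balance at month 13: $292,375.5013… × (1 + 0.0135)^2 = $300,322.9253…
Penalty: 13 × 1.25% × $730,000.00 = $118,625.00
Final settlement = outstanding balance + penalty = $300,322.9253… + $118,625.00 = $418,947.93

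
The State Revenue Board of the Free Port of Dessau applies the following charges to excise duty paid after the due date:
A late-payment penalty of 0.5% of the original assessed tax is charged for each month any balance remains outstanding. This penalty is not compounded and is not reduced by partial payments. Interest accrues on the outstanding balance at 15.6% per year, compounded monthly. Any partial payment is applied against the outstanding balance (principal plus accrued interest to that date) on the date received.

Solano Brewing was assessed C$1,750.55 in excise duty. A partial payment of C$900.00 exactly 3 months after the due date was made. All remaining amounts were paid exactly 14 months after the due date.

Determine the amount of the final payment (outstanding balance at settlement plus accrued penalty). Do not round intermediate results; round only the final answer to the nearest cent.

C$1,182.66

Monthly rate = 15.6% ÷ 12 = 1.3%
Balance at month 3: C$1,750.5500 × (1 + 0.013)^3 = C$1,819.7128…
After C$900.00 payment: C$1,819.7128… − C$900.00 = C$919.7128…
Balance at month 14: C$919.7128… × (1 + 0.013)^11 = C$1,060.1227…
Penalty: 14 × 0.5% × C$1,750.55 = C$122.54…
Final settlement = outstanding balance + penalty = C$1,060.1227… + C$122.54… = C$1,182.66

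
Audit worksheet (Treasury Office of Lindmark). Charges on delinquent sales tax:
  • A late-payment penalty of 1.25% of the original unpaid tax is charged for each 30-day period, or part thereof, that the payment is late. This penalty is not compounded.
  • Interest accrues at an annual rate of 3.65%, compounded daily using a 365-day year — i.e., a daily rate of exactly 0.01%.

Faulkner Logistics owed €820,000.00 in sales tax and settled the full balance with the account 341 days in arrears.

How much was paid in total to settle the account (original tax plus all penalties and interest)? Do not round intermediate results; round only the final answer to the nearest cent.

€971,442.77

Penalty periods: ⌈341/30⌉ = 12; penalty = 12 × 1.25% × €820,000.00 = €123,000.00
Interest: €820,000.00 × ((1 + 0.0001)^341 − 1) = €820,000.00 × 0.03468631… = €28,442.7712…
Total = €820,000.00 + €123,000.0000 + €28,442.7712… = €971,442.77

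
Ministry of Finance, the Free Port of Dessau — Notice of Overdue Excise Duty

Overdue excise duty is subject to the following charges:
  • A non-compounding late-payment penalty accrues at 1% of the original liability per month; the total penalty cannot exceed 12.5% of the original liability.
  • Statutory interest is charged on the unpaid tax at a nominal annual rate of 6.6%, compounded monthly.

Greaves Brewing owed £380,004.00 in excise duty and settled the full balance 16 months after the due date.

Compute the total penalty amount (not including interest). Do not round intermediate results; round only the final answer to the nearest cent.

£47,500.50

Penalty (uncapped): 16 × 1% × £380,004.00 = £60,800.64; cap = 12.5% × £380,004.00 = £47,500.50 → penalty = £47,500.50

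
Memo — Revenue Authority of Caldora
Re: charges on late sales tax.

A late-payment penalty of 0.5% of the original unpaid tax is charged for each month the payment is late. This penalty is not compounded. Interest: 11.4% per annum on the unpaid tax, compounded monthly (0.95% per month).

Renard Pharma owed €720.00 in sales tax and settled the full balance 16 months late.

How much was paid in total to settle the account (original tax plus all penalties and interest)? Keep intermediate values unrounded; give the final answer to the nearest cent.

Late-payment penalty: 16 × 0.5% × €720.00 = €57.60
Interest: €720.00 × ((1 + 0.0095)^16 − 1) = €720.00 × 0.1633253… = €117.5942…
Total = €720.00 + €57.6000 + €117.5942… = €895.19

€895.19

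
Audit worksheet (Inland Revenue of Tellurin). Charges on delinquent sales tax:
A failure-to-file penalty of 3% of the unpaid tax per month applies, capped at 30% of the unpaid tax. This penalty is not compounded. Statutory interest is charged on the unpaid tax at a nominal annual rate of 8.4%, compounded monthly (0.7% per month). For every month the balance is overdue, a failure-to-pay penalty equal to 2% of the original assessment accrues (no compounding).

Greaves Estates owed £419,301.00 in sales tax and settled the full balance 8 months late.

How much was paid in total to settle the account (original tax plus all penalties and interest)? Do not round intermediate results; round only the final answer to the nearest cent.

£611,085.66

Failure-to-file: 8 × 3% × £419,301.00 = £100,632.24 (under the 30% cap)
Failure-to-pay penalty: 8 × 2% × £419,301.00 = £67,088.16
Interest: £419,301.00 × ((1 + 0.007)^8 − 1) = £419,301.00 × 0.0573914… = £24,064.2618…
Total = £419,301.00 + £167,720.4000 + £24,064.2618… = £611,085.66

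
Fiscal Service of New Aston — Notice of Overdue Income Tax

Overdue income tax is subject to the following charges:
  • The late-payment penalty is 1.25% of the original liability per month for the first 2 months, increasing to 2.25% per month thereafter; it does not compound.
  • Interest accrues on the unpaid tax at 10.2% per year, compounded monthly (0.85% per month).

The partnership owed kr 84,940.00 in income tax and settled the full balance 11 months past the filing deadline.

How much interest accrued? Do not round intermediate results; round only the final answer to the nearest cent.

kr 8,288.18

Interest: kr 84,940.00 × ((1 + 0.0085)^11 − 1) = kr 84,940.00 × 0.0975768… = kr 8,288.1754…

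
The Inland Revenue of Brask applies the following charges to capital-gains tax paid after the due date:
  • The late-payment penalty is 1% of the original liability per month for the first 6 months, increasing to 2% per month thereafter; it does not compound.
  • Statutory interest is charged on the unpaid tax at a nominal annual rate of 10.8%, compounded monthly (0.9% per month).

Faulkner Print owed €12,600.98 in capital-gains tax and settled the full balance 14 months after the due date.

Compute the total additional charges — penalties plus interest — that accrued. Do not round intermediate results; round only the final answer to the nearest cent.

Penalty, months 1–6: 6 × 1% × €12,600.98 = €756.06…
Penalty, months 7–14: 8 × 2% × €12,600.98 = €2,016.16…
Interest: €12,600.98 × ((1 + 0.009)^14 − 1) = €12,600.98 × 0.1336430… = €1,684.0333…
Penalties + interest = €2,772.2156 + €1,684.0333… = €4,456.25

€4,456.25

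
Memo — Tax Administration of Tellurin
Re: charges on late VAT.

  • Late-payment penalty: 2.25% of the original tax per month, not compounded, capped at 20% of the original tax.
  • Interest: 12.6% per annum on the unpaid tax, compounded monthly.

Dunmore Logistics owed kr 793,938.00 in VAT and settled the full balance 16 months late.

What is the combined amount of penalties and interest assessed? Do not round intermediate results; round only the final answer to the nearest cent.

kr 303,205.68

Penalty (uncapped): 16 × 2.25% × kr 793,938.00 = kr 285,817.68; cap = 20% × kr 793,938.00 = kr 158,787.60 → penalty = kr 158,787.60
Interest (12.6%/yr ÷ 12 = 1.05%/month): kr 793,938.00 × ((1 + 0.0105)^16 − 1) = kr 144,418.0848…
Penalties + interest = kr 158,787.6000 + kr 144,418.0848… = kr 303,205.68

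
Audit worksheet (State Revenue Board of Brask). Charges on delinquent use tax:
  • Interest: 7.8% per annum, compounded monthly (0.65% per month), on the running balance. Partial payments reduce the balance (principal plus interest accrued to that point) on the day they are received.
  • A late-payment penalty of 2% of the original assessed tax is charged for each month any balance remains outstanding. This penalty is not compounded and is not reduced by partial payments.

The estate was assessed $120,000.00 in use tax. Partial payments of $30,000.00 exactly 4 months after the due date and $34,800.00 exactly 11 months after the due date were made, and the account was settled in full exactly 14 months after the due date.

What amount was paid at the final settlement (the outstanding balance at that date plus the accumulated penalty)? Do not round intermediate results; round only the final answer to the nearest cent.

Balance at month 4: $120,000.0000 × (1 + 0.0065)^4 = $123,150.5520…
After $30,000.00 payment: $123,150.5520… − $30,000.00 = $93,150.5520…
Balance at month 11: $93,150.5520… × (1 + 0.0065)^7 = $97,472.4512…
After $34,800.00 payment: $97,472.4512… − $34,800.00 = $62,672.4512…
Balance at month 14: $62,672.4512… × (1 + 0.0065)^3 = $63,902.5249…
Penalty: 14 × 2% × $120,000.00 = $33,600.00
Final settlement = outstanding balance + penalty = $63,902.5249… + $33,600.00 = $97,502.52

$97,502.52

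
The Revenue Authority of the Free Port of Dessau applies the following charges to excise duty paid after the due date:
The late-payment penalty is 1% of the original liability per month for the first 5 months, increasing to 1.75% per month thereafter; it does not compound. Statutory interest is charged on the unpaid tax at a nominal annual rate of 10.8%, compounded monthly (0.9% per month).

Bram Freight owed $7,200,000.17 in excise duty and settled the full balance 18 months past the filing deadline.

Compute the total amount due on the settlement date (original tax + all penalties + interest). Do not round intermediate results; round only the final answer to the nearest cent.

Penalty, months 1–5: 5 × 1% × $7,200,000.17 = $360,000.01…
Penalty, months 6–18: 13 × 1.75% × $7,200,000.17 = $1,638,000.04…
Interest: $7,200,000.17 × ((1 + 0.009)^18 − 1) = $7,200,000.17 × 0.1750085… = $1,260,060.9174…
Total = $7,200,000.17 + $1,998,000.0472… + $1,260,060.9174… = $10,458,061.13

$10,458,061.13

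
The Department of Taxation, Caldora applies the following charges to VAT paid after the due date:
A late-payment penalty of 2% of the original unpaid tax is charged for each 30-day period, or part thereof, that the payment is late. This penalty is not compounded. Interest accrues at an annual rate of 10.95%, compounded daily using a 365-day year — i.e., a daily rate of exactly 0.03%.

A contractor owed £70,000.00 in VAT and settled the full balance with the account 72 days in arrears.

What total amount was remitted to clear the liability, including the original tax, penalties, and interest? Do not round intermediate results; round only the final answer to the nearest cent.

Penalty periods: ⌈72/30⌉ = 3; penalty = 3 × 2% × £70,000.00 = £4,200.00
Interest: £70,000.00 × ((1 + 0.0003)^72 − 1) = £70,000.00 × 0.02183166… = £1,528.2161…
Total = £70,000.00 + £4,200.0000 + £1,528.2161… = £75,728.22

£75,728.22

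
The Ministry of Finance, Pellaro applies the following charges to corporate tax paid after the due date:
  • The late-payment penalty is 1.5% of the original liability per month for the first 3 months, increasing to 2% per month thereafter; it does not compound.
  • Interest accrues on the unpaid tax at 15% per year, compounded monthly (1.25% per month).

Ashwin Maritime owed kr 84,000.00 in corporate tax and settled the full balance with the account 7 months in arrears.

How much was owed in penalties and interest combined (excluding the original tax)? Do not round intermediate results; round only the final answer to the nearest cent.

kr 18,131.44

Penalty, months 1–3: 3 × 1.5% × kr 84,000.00 = kr 3,780.00
Penalty, months 4–7: 4 × 2% × kr 84,000.00 = kr 6,720.00
Interest: kr 84,000.00 × ((1 + 0.0125)^7 − 1) = kr 84,000.00 × 0.0908505… = kr 7,631.4395…
Penalties + interest = kr 10,500.0000 + kr 7,631.4395… = kr 18,131.44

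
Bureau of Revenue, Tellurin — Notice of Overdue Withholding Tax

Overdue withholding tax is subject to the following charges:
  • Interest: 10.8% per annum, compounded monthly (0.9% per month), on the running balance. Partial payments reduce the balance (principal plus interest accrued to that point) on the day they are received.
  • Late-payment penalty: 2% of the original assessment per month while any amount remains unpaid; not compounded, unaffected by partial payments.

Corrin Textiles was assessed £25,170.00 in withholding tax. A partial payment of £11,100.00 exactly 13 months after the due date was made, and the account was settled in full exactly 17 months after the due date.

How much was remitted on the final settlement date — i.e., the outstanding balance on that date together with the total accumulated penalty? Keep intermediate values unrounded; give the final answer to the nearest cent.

£26,363.94

Balance at month 13: £25,170.0000 × (1 + 0.009)^13 = £28,279.2819…
After £11,100.00 payment: £28,279.2819… − £11,100.00 = £17,179.2819…
Balance at month 17: £17,179.2819… × (1 + 0.009)^4 = £17,806.1354…
Penalty: 17 × 2% × £25,170.00 = £8,557.80
Final settlement = outstanding balance + penalty = £17,806.1354… + £8,557.80 = £26,363.94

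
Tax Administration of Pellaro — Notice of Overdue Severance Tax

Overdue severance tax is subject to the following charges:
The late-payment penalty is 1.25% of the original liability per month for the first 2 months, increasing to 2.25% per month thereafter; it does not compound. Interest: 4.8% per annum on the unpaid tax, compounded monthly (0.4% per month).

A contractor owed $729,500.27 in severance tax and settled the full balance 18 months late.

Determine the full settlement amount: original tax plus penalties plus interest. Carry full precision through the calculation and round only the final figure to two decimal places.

Penalty, months 1–2: 2 × 1.25% × $729,500.27 = $18,237.51…
Penalty, months 3–18: 16 × 2.25% × $729,500.27 = $262,620.10…
Interest: $729,500.27 × ((1 + 0.004)^18 − 1) = $729,500.27 × 0.0745010… = $54,348.5114…
Total = $729,500.27 + $280,857.6040… + $54,348.5114… = $1,064,706.39

$1,064,706.39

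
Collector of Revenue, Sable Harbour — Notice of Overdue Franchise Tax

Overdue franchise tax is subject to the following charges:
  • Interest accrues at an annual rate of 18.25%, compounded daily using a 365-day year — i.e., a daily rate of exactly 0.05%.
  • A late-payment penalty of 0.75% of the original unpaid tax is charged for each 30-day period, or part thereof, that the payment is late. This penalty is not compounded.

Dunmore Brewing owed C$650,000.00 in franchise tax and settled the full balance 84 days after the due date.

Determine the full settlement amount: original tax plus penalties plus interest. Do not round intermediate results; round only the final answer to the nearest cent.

Penalty periods: ⌈84/30⌉ = 3; penalty = 3 × 0.75% × C$650,000.00 = C$14,625.00
Interest: C$650,000.00 × ((1 + 0.0005)^84 − 1) = C$650,000.00 × 0.04288353… = C$27,874.2958…
Total = C$650,000.00 + C$14,625.0000 + C$27,874.2958… = C$692,499.30

C$692,499.30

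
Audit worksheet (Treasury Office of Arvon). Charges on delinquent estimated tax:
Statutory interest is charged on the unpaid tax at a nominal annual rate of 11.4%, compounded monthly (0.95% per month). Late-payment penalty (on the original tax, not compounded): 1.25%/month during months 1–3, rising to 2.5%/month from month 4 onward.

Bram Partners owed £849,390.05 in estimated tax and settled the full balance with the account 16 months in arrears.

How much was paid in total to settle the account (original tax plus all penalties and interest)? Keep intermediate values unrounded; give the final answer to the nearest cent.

Penalty, months 1–3: 3 × 1.25% × £849,390.05 = £31,852.13…
Penalty, months 4–16: 13 × 2.5% × £849,390.05 = £276,051.77…
Interest: £849,390.05 × ((1 + 0.0095)^16 − 1) = £849,390.05 × 0.1633253… = £138,726.8830…
Total = £849,390.05 + £307,903.8931… + £138,726.8830… = £1,296,020.83

£1,296,020.83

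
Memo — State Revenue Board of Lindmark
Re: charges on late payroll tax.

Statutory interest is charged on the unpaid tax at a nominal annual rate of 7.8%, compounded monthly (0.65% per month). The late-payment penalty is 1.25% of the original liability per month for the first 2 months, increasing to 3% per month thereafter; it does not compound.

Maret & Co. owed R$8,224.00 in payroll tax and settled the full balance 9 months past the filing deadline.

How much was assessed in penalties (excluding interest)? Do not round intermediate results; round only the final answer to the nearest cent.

Penalty, months 1–2: 2 × 1.25% × R$8,224.00 = R$205.60
Penalty, months 3–9: 7 × 3% × R$8,224.00 = R$1,727.04
Total penalty = R$205.60 + R$1,727.04 = R$1,932.64

R$1,932.64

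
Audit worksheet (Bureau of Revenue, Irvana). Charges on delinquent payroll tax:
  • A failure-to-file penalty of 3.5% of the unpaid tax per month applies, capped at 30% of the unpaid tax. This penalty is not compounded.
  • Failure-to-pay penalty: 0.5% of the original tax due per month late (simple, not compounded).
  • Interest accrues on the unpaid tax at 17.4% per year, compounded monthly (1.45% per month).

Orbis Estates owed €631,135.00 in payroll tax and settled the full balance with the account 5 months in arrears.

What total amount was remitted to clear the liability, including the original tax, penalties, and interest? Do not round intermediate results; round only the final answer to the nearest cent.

€804,465.63

Failure-to-file: 5 × 3.5% × €631,135.00 = €110,448.63… (under the 30% cap)
Failure-to-pay penalty = 0.5% × €631,135.00 × 5 mo = €15,778.38…
Interest: €631,135.00 × ((1 + 0.0145)^5 − 1) = €631,135.00 × 0.0746332… = €47,103.6297…
Total = €631,135.00 + €126,227.0000 + €47,103.6297… = €804,465.63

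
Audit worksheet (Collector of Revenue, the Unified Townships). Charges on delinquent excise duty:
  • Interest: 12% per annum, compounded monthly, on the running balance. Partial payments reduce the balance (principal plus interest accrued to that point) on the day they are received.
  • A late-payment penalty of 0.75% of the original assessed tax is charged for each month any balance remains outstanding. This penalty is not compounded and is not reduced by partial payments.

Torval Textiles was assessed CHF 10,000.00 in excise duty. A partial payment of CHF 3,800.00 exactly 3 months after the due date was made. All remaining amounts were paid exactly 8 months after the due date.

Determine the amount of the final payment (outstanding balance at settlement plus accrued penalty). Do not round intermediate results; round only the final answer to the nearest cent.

Monthly rate = 12% ÷ 12 = 1%
Balance at month 3: CHF 10,000.0000 × (1 + 0.01)^3 = CHF 10,303.0100
After CHF 3,800.00 payment: CHF 10,303.0100 − CHF 3,800.00 = CHF 6,503.0100
Balance at month 8: CHF 6,503.0100 × (1 + 0.01)^5 = CHF 6,834.7289…
Penalty: 8 × 0.75% × CHF 10,000.00 = CHF 600.00
Final settlement = outstanding balance + penalty = CHF 6,834.7289… + CHF 600.00 = CHF 7,434.73

CHF 7,434.73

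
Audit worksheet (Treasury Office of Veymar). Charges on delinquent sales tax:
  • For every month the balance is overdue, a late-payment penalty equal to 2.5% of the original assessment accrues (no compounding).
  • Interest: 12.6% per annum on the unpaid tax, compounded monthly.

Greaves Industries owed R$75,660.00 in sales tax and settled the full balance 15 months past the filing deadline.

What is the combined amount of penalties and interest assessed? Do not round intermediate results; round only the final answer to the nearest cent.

R$41,205.95

Late-payment penalty: 15 × 2.5% × R$75,660.00 = R$28,372.50
Interest (12.6%/yr ÷ 12 = 1.05%/month): R$75,660.00 × ((1 + 0.0105)^15 − 1) = R$12,833.4455…
Penalties + interest = R$28,372.5000 + R$12,833.4455… = R$41,205.95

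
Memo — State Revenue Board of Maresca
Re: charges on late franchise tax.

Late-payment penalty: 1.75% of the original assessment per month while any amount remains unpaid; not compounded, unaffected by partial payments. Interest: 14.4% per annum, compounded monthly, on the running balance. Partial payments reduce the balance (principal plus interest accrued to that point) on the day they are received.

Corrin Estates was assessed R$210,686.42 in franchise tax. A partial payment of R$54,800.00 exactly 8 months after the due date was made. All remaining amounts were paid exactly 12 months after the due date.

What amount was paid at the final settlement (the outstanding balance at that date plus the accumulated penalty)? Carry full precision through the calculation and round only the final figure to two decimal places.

Monthly rate = 14.4% ÷ 12 = 1.2%
Balance at month 8: R$210,686.4200 × (1 + 0.012)^8 = R$231,782.5004…
After R$54,800.00 payment: R$231,782.5004… − R$54,800.00 = R$176,982.5004…
Balance at month 12: R$176,982.5004… × (1 + 0.012)^4 = R$185,631.8003…
Penalty: 12 × 1.75% × R$210,686.42 = R$44,244.15…
Final settlement = outstanding balance + penalty = R$185,631.8003… + R$44,244.15… = R$229,875.95

R$229,875.95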